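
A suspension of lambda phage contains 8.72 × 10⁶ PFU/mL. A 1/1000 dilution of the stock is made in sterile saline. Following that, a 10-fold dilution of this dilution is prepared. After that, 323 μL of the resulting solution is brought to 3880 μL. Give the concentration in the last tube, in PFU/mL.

72.6 PFU/mL

Overall dilution factor = 1000 × 10 × 12.01 = 1.20 × 10⁵.
8.72 × 10⁶ PFU/mL / 1.20 × 10⁵ = 72.6 PFU/mL.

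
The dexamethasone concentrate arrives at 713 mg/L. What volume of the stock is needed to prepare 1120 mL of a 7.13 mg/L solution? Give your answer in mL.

11.2 mL

V₁ = C₂V₂/C₁ = 7.13 × 1120 / 713 = 11.2 mL.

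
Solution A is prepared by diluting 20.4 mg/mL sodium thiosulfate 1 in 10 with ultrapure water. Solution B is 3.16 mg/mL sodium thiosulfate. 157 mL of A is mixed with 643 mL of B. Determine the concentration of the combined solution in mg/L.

C_A = 20.4 mg/mL / 10 = 2.04 mg/mL.
C_mix = (C_A·V_A + C_B·V_B)/(V_A + V_B) = (2.04×157 + 3.16×643) / 800.0 = 2.94 mg/mL = 2940 mg/L.

2940 mg/L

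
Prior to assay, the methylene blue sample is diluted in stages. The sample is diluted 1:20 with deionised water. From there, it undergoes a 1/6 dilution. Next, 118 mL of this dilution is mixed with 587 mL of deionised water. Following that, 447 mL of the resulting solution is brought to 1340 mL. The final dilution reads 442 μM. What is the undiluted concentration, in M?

0.950 M

Overall dilution factor = 20 × 6 × 5.975 × 2.998 = 2149.
Original = 442 μM × 2149 = 9.50 × 10⁵ μM = 0.950 M.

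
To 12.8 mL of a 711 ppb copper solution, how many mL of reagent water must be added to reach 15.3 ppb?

V₂ = C₁V₁/C₂ = 711 × 12.8 / 15.3 = 595 mL.
Diluent to add = V₂ − V₁ = 595 − 12.8 = 582 mL.

582 mL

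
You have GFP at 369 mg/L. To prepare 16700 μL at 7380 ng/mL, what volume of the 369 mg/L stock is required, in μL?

334 μL

7380 ng/mL = 7.38 mg/L.
V₁ = C₂V₂/C₁ = 7.38 × 16700 / 369 = 334 μL.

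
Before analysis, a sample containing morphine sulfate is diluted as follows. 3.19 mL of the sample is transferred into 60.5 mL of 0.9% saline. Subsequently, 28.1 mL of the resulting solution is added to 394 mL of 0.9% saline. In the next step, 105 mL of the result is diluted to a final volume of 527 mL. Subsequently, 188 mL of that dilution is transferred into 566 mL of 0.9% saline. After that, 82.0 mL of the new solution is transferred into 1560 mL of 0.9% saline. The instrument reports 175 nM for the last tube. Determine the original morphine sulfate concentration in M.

0.0212 M

Overall dilution factor = 19.97 × 15.02 × 5.019 × 4.011 × 20.02 = 1.21 × 10⁵.
Original = 175 nM × 1.21 × 10⁵ = 2.12 × 10⁷ nM = 0.0212 M.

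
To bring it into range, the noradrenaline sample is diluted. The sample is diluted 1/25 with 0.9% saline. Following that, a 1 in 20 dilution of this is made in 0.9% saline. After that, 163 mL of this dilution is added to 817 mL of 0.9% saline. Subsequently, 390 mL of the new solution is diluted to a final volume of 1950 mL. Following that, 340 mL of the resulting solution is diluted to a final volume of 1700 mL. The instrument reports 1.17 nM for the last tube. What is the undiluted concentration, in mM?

Overall dilution factor = 25 × 20 × 6.012 × 5 × 5 = 7.52 × 10⁴.
Original = 1.17 nM × 7.52 × 10⁴ = 8.79 × 10⁴ nM = 0.0879 mM.

0.0879 mM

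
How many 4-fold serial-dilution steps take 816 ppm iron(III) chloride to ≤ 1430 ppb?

Need 4ⁿ ≥ 571, so n ≥ log(571)/log(4) = 4.58.
Minimum whole steps: n = 5.

5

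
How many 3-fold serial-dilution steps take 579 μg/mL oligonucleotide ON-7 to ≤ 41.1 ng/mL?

Need 3ⁿ ≥ 1.41 × 10⁴, so n ≥ log(1.41 × 10⁴)/log(3) = 8.70.
Minimum whole steps: n = 9.

9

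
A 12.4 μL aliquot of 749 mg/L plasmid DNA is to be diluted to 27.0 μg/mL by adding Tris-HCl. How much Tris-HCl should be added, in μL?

332 μL

27.0 μg/mL = 27.0 mg/L.
V₂ = C₁V₁/C₂ = 749 × 12.4 / 27.0 = 344 μL.
Diluent to add = V₂ − V₁ = 344 − 12.4 = 332 μL.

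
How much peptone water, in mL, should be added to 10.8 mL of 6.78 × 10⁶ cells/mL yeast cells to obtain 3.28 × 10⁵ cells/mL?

212 mL

V₂ = C₁V₁/C₂ = 6.78 × 10⁶ × 10.8 / 3.28 × 10⁵ = 223 mL.
Diluent to add = V₂ − V₁ = 223 − 10.8 = 212 mL.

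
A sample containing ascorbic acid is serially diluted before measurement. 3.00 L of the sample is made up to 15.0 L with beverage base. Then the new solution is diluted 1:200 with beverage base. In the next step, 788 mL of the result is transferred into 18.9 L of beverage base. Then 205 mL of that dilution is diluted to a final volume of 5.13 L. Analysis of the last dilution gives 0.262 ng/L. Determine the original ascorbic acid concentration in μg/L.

164 μg/L

Overall dilution factor = 5 × 200 × 24.98 × 25.02 = 6.25 × 10⁵.
Original = 0.262 ng/L × 6.25 × 10⁵ = 1.64 × 10⁵ ng/L = 164 μg/L.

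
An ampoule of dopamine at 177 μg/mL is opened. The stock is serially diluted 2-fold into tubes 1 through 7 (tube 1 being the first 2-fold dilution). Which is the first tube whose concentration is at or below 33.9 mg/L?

tube 3

Tube n has concentration 177 μg/mL / 2ⁿ.
Need 2ⁿ ≥ 177 μg/mL / 33.9 mg/L = 5.22, so n ≥ 2.38.
First such tube: n = 3.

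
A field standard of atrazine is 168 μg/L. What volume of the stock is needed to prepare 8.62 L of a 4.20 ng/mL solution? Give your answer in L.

0.215 L

4.20 ng/mL = 4.20 μg/L.
V₁ = C₂V₂/C₁ = 4.20 × 8.62 / 168 = 0.215 L.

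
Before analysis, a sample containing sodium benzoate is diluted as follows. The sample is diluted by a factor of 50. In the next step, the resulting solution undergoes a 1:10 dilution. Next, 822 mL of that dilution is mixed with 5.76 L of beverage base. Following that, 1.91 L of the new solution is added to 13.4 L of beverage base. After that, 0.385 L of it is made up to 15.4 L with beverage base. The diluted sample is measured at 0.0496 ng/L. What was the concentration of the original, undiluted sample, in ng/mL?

Overall dilution factor = 50 × 10 × 8.007 × 8.016 × 40 = 1.28 × 10⁶.
Original = 0.0496 ng/L × 1.28 × 10⁶ = 6.37 × 10⁴ ng/L = 63.7 ng/mL.

63.7 ng/mL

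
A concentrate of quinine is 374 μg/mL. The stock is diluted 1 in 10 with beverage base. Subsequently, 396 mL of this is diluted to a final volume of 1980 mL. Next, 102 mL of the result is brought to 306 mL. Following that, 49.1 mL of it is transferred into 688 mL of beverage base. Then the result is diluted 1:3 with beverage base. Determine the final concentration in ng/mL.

Overall dilution factor = 10 × 5 × 3 × 15.01 × 3 = 6755.
374 μg/mL / 6755 = 0.0554 μg/mL = 55.4 ng/mL.

55.4 ng/mL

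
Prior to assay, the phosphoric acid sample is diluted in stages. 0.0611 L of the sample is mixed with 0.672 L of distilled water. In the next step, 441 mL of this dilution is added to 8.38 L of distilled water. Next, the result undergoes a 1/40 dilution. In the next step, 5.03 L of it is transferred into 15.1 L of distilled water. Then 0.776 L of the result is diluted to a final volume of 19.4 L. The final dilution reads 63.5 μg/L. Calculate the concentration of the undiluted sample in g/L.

Overall dilution factor = 12.00 × 20.00 × 40 × 4.002 × 25 = 9.60 × 10⁵.
Original = 63.5 μg/L × 9.60 × 10⁵ = 6.10 × 10⁷ μg/L = 61.0 g/L.

61.0 g/L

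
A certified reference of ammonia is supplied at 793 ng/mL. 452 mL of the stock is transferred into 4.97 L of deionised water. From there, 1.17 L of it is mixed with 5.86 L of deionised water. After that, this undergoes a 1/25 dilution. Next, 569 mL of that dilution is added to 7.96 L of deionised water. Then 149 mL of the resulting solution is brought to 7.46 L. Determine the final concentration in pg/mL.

0.586 pg/mL

Overall dilution factor = 12.00 × 6.009 × 25 × 14.99 × 50.07 = 1.35 × 10⁶.
793 ng/mL / 1.35 × 10⁶ = 5.86 × 10⁻⁴ ng/mL = 0.586 pg/mL.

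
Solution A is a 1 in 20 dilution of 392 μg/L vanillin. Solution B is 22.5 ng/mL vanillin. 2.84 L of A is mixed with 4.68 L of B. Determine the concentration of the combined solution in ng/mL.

C_A = 392 μg/L / 20 = 19.6 μg/L.
C_B = 22.5 ng/mL = 22.5 μg/L.
C_mix = (C_A·V_A + C_B·V_B)/(V_A + V_B) = (19.6×2.84 + 22.5×4.68) / 7.520 = 21.4 μg/L = 21.4 ng/mL.

21.4 ng/mL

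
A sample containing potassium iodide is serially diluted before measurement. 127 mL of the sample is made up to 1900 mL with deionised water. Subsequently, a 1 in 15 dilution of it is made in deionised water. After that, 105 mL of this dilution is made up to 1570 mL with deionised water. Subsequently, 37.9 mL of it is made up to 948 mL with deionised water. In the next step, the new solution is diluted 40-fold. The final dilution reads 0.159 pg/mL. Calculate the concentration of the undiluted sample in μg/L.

Overall dilution factor = 14.96 × 15 × 14.95 × 25.01 × 40 = 3.36 × 10⁶.
Original = 0.159 pg/mL × 3.36 × 10⁶ = 5.34 × 10⁵ pg/mL = 534 μg/L.

534 μg/L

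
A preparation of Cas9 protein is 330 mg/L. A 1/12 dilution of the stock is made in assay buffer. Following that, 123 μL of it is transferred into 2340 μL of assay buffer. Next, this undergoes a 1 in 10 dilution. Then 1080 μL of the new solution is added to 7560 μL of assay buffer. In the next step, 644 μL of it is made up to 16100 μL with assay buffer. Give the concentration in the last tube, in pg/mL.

687 pg/mL

Overall dilution factor = 12 × 20.02 × 10 × 8 × 25 = 4.81 × 10⁵.
330 mg/L / 4.81 × 10⁵ = 6.87 × 10⁻⁴ mg/L = 687 pg/mL.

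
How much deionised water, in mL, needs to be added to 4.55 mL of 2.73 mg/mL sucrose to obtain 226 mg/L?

50.4 mL

226 mg/L = 0.226 mg/mL.
V₂ = C₁V₁/C₂ = 2.73 × 4.55 / 0.226 = 55.0 mL.
Diluent to add = V₂ − V₁ = 55.0 − 4.55 = 50.4 mL.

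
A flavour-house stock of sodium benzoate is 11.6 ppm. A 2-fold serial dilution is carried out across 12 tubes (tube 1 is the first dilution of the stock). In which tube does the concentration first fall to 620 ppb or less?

tube 5

Tube n has concentration 11.6 ppm / 2ⁿ.
Need 2ⁿ ≥ 11.6 ppm / 620 ppb = 18.7, so n ≥ 4.23.
First such tube: n = 5.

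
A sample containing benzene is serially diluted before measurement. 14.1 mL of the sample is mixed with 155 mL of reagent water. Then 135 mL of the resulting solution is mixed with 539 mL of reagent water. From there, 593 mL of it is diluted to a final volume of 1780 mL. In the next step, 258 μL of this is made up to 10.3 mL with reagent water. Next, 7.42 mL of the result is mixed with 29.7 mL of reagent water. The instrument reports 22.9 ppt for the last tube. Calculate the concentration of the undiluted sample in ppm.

0.822 ppm

Overall dilution factor = 11.99 × 4.993 × 3.002 × 39.92 × 5.003 = 3.59 × 10⁴.
Original = 22.9 ppt × 3.59 × 10⁴ = 8.22 × 10⁵ ppt = 0.822 ppm.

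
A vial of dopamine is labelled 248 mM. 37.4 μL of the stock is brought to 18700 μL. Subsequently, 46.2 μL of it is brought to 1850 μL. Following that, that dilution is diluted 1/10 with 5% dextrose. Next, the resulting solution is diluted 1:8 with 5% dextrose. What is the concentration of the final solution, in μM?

Overall dilution factor = 500 × 40.04 × 10 × 8 = 1.60 × 10⁶.
248 mM / 1.60 × 10⁶ = 1.55 × 10⁻⁴ mM = 0.155 μM.

0.155 μM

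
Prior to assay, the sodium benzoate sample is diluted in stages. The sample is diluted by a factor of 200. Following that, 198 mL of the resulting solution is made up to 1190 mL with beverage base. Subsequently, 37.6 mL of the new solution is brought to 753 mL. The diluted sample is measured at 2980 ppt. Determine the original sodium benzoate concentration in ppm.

Overall dilution factor = 200 × 6.010 × 20.03 = 2.41 × 10⁴.
Original = 2980 ppt × 2.41 × 10⁴ = 7.17 × 10⁷ ppt = 71.7 ppm.

71.7 ppm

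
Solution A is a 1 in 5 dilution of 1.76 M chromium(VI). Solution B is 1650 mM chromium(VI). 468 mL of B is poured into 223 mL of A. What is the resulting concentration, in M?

1.23 M

C_A = 1.76 M / 5 = 0.352 M.
C_B = 1650 mM = 1.65 M.
C_mix = (C_A·V_A + C_B·V_B)/(V_A + V_B) = (0.352×223 + 1.65×468) / 691.0 = 1.23 M.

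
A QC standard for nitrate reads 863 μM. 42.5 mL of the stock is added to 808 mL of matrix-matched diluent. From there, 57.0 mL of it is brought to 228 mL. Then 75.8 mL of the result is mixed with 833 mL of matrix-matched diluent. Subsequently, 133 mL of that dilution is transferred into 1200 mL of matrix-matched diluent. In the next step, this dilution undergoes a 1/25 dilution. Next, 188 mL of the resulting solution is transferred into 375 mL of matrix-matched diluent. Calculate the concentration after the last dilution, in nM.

1.20 nM

Overall dilution factor = 20.01 × 4 × 11.99 × 10.02 × 25 × 2.995 = 7.20 × 10⁵.
863 μM / 7.20 × 10⁵ = 1.20 × 10⁻³ μM = 1.20 nM.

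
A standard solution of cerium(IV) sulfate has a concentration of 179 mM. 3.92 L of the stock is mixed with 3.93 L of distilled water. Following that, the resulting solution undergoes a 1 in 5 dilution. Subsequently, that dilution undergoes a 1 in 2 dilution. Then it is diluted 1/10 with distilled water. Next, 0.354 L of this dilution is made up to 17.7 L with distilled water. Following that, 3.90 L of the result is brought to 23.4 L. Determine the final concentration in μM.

Overall dilution factor = 2.003 × 5 × 2 × 10 × 50 × 6 = 6.01 × 10⁴.
179 mM / 6.01 × 10⁴ = 2.98 × 10⁻³ mM = 2.98 μM.

2.98 μM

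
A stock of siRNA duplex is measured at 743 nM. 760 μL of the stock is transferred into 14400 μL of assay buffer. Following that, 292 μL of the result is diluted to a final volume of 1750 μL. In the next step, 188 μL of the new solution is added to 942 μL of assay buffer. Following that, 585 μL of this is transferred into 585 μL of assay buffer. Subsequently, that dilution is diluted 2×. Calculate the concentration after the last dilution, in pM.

259 pM

Overall dilution factor = 19.95 × 5.993 × 6.011 × 2 × 2 = 2874.
743 nM / 2874 = 0.259 nM = 259 pM.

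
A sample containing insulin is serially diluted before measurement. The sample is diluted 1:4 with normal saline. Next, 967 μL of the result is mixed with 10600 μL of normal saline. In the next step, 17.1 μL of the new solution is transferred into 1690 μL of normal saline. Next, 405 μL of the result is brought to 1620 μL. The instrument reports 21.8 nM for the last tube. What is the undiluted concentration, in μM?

417 μM

Overall dilution factor = 4 × 11.96 × 99.83 × 4 = 1.91 × 10⁴.
Original = 21.8 nM × 1.91 × 10⁴ = 4.17 × 10⁵ nM = 417 μM.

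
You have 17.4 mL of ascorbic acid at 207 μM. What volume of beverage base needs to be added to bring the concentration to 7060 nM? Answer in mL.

493 mL

7060 nM = 7.06 μM.
V₂ = C₁V₁/C₂ = 207 × 17.4 / 7.06 = 510 mL.
Diluent to add = V₂ − V₁ = 510 − 17.4 = 493 mL.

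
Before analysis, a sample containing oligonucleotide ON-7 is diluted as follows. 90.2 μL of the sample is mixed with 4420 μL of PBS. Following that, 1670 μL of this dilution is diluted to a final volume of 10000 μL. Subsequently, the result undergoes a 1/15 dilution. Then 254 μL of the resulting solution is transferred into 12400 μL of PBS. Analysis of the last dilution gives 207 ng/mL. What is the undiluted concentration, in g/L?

46.3 g/L

Overall dilution factor = 50.00 × 5.988 × 15 × 49.82 = 2.24 × 10⁵.
Original = 207 ng/mL × 2.24 × 10⁵ = 4.63 × 10⁷ ng/mL = 46.3 g/L.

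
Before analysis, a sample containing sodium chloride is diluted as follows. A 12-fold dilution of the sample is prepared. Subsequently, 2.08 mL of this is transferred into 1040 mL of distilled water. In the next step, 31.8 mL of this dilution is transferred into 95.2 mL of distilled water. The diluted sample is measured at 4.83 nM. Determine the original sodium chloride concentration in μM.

Overall dilution factor = 12 × 501 × 3.994 = 2.40 × 10⁴.
Original = 4.83 nM × 2.40 × 10⁴ = 1.16 × 10⁵ nM = 116 μM.

116 μM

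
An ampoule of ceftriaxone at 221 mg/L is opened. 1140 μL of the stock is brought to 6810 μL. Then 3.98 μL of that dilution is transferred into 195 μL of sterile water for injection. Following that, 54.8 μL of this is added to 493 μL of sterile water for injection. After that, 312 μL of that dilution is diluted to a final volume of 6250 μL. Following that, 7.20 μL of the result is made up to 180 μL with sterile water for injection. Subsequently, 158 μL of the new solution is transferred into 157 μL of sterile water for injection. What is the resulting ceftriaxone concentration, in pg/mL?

Overall dilution factor = 5.974 × 49.99 × 9.996 × 20.03 × 25 × 1.994 = 2.98 × 10⁶.
221 mg/L / 2.98 × 10⁶ = 7.41 × 10⁻⁵ mg/L = 74.1 pg/mL.

74.1 pg/mL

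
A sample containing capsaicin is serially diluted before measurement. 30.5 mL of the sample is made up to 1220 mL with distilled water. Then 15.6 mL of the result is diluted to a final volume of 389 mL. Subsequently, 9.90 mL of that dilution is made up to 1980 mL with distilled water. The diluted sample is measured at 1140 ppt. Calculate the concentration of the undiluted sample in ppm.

227 ppm

Overall dilution factor = 40 × 24.94 × 200 = 1.99 × 10⁵.
Original = 1140 ppt × 1.99 × 10⁵ = 2.27 × 10⁸ ppt = 227 ppm.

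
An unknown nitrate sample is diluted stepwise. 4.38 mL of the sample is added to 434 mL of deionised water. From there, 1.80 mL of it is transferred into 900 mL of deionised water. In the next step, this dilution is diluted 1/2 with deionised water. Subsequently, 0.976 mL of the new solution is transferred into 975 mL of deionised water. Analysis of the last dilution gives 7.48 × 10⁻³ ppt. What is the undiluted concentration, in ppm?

0.750 ppm

Overall dilution factor = 100.1 × 501 × 2 × 1000.0 = 1.00 × 10⁸.
Original = 7.48 × 10⁻³ ppt × 1.00 × 10⁸ = 7.50 × 10⁵ ppt = 0.750 ppm.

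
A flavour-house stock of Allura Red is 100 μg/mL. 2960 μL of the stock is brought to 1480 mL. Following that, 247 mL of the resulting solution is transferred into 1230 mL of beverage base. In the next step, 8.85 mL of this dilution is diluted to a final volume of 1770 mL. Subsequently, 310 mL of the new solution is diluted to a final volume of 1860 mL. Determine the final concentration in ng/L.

27.9 ng/L

Overall dilution factor = 500 × 5.980 × 200 × 6 = 3.59 × 10⁶.
100 μg/mL / 3.59 × 10⁶ = 2.79 × 10⁻⁵ μg/mL = 27.9 ng/L.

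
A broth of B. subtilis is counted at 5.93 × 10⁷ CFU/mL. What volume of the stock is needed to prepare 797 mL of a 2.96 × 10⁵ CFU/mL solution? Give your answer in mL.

3.98 mL

V₁ = C₂V₂/C₁ = 2.96 × 10⁵ × 797 / 5.93 × 10⁷ = 3.98 mL.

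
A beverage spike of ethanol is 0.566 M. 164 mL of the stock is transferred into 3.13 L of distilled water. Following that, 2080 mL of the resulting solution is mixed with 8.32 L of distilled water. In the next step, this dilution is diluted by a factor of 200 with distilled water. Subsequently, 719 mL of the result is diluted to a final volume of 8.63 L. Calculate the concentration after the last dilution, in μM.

2.35 μM

Overall dilution factor = 20.09 × 5 × 200 × 12.00 = 2.41 × 10⁵.
0.566 M / 2.41 × 10⁵ = 2.35 × 10⁻⁶ M = 2.35 μM.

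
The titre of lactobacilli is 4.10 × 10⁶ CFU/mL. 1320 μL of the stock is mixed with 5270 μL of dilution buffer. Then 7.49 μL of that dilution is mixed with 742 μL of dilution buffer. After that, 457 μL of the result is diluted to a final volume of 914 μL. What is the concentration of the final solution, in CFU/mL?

4100 CFU/mL

Overall dilution factor = 4.992 × 100.1 × 2 = 999.
4.10 × 10⁶ CFU/mL / 999 = 4100 CFU/mL.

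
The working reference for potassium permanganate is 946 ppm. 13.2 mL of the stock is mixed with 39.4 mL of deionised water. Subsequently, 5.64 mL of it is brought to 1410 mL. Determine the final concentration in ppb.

Overall dilution factor = 3.985 × 250 = 996.
946 ppm / 996 = 0.950 ppm = 950 ppb.

950 ppb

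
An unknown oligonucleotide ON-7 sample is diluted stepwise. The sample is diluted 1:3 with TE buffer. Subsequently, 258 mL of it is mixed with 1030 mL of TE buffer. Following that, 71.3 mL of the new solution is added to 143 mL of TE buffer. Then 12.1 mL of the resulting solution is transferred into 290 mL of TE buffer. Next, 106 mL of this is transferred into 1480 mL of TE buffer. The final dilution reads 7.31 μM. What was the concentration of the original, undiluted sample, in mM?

123 mM

Overall dilution factor = 3 × 4.992 × 3.006 × 24.97 × 14.96 = 1.68 × 10⁴.
Original = 7.31 μM × 1.68 × 10⁴ = 1.23 × 10⁵ μM = 123 mM.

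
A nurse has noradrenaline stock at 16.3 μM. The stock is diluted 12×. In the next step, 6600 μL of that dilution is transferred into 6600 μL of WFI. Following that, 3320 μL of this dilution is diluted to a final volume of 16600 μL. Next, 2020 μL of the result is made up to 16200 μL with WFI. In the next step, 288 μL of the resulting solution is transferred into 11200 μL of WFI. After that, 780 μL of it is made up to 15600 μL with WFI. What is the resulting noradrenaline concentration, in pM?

21.2 pM

Overall dilution factor = 12 × 2 × 5 × 8.020 × 39.89 × 20 = 7.68 × 10⁵.
16.3 μM / 7.68 × 10⁵ = 2.12 × 10⁻⁵ μM = 21.2 pM.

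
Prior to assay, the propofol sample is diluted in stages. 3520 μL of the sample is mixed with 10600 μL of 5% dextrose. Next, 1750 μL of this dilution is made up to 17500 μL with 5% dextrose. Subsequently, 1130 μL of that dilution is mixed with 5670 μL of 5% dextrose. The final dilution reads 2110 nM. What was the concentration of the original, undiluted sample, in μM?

Overall dilution factor = 4.011 × 10 × 6.018 = 241.
Original = 2110 nM × 241 = 5.09 × 10⁵ nM = 509 μM.

509 μM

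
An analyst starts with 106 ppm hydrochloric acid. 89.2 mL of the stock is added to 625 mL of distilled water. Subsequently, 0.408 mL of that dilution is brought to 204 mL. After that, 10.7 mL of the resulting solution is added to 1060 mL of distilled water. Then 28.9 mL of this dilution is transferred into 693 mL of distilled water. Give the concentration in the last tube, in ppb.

0.0106 ppb

Overall dilution factor = 8.007 × 500 × 100.1 × 24.98 = 1.00 × 10⁷.
106 ppm / 1.00 × 10⁷ = 1.06 × 10⁻⁵ ppm = 0.0106 ppb.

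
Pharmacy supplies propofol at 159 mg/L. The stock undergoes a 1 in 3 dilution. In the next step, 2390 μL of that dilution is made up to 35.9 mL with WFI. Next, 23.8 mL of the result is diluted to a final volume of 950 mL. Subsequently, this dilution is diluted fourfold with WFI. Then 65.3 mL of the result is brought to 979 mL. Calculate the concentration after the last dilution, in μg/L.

1.47 μg/L

Overall dilution factor = 3 × 15.02 × 39.92 × 4 × 14.99 = 1.08 × 10⁵.
159 mg/L / 1.08 × 10⁵ = 1.47 × 10⁻³ mg/L = 1.47 μg/L.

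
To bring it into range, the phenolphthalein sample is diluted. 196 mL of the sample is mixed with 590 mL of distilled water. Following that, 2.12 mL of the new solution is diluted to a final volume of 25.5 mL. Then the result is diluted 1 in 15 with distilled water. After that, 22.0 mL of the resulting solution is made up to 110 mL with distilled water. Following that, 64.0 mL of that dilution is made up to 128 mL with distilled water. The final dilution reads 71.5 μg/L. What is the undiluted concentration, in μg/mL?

Overall dilution factor = 4.010 × 12.03 × 15 × 5 × 2 = 7235.
Original = 71.5 μg/L × 7235 = 5.17 × 10⁵ μg/L = 517 μg/mL.

517 μg/mL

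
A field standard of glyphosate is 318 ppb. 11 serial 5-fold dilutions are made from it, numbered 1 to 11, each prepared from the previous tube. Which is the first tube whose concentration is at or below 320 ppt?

Tube n has concentration 318 ppb / 5ⁿ.
Need 5ⁿ ≥ 318 ppb / 320 ppt = 994, so n ≥ 4.29.
First such tube: n = 5.

tube 5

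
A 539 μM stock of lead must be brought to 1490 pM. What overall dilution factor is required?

Factor = C₀/C_target = 539 μM / 1490 pM = 3.62 × 10⁵.

3.62 × 10⁵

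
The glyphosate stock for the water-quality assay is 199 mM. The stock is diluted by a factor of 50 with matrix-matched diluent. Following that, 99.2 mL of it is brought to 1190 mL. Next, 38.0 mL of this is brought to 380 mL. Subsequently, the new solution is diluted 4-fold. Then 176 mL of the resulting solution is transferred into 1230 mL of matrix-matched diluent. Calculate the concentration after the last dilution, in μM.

Overall dilution factor = 50 × 12.00 × 10 × 4 × 7.989 = 1.92 × 10⁵.
199 mM / 1.92 × 10⁵ = 1.04 × 10⁻³ mM = 1.04 μM.

1.04 μM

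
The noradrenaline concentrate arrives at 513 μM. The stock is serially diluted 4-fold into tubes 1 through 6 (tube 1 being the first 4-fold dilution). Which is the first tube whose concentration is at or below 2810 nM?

Tube n has concentration 513 μM / 4ⁿ.
Need 4ⁿ ≥ 513 μM / 2810 nM = 183, so n ≥ 3.76.
First such tube: n = 4.

tube 4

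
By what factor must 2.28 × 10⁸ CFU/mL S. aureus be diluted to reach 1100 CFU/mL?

Factor = C₀/C_target = 2.28 × 10⁸ CFU/mL / 1100 CFU/mL = 2.07 × 10⁵.

2.07 × 10⁵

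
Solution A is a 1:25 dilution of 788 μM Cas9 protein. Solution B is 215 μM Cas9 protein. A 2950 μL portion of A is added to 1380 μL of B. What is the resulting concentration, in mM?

0.0900 mM

C_A = 788 μM / 25 = 31.5 μM.
C_mix = (C_A·V_A + C_B·V_B)/(V_A + V_B) = (31.5×2950 + 215×1380) / 4330 = 90.0 μM = 0.0900 mM.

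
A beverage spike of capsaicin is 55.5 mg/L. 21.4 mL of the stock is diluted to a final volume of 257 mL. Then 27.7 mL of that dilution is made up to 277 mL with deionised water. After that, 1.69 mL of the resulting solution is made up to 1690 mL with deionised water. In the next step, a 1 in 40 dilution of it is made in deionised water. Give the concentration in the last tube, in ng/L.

Overall dilution factor = 12.01 × 10 × 1000 × 40 = 4.80 × 10⁶.
55.5 mg/L / 4.80 × 10⁶ = 1.16 × 10⁻⁵ mg/L = 11.6 ng/L.

11.6 ng/L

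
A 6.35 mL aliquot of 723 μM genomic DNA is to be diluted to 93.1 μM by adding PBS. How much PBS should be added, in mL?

V₂ = C₁V₁/C₂ = 723 × 6.35 / 93.1 = 49.3 mL.
Diluent to add = V₂ − V₁ = 49.3 − 6.35 = 43.0 mL.

43.0 mL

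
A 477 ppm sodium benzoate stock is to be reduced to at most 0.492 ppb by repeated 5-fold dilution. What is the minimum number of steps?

9

Need 5ⁿ ≥ 9.70 × 10⁵, so n ≥ log(9.70 × 10⁵)/log(5) = 8.56.
Minimum whole steps: n = 9.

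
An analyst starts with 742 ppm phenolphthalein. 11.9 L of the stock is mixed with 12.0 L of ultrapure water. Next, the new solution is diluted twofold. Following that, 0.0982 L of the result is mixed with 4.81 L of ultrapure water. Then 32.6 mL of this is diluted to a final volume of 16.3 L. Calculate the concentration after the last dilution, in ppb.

7.39 ppb

Overall dilution factor = 2.008 × 2 × 49.98 × 500 = 1.00 × 10⁵.
742 ppm / 1.00 × 10⁵ = 7.39 × 10⁻³ ppm = 7.39 ppb.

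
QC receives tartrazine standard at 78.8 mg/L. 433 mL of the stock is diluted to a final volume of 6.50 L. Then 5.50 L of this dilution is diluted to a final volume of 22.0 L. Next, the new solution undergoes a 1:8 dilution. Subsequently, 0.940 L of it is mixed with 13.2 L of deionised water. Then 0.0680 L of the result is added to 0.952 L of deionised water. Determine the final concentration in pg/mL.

727 pg/mL

Overall dilution factor = 15.01 × 4 × 8 × 15.04 × 15 = 1.08 × 10⁵.
78.8 mg/L / 1.08 × 10⁵ = 7.27 × 10⁻⁴ mg/L = 727 pg/mL.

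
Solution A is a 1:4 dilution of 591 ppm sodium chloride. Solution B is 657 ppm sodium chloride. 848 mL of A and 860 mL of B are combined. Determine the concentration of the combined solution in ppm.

C_A = 591 ppm / 4 = 148 ppm.
C_mix = (C_A·V_A + C_B·V_B)/(V_A + V_B) = (148×848 + 657×860) / 1708 = 404 ppm.

404 ppm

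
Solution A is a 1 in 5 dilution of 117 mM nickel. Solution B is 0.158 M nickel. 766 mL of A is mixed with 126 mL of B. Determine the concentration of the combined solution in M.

C_A = 117 mM / 5 = 23.4 mM.
C_B = 0.158 M = 158 mM.
C_mix = (C_A·V_A + C_B·V_B)/(V_A + V_B) = (23.4×766 + 158×126) / 892.0 = 42.4 mM = 0.0424 M.

0.0424 M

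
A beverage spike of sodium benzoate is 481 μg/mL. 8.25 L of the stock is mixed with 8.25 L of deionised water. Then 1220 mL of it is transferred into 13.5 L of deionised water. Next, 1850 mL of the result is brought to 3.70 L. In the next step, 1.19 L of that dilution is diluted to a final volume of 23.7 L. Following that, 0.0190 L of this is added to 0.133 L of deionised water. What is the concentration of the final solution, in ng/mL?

62.6 ng/mL

Overall dilution factor = 2 × 12.07 × 2 × 19.92 × 8 = 7690.
481 μg/mL / 7690 = 0.0626 μg/mL = 62.6 ng/mL.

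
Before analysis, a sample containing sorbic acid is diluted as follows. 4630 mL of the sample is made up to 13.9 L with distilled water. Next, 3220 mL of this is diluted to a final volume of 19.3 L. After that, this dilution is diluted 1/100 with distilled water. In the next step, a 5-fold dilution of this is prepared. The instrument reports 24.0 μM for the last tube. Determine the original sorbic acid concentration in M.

0.216 M

Overall dilution factor = 3.002 × 5.994 × 100 × 5 = 8997.
Original = 24.0 μM × 8997 = 2.16 × 10⁵ μM = 0.216 M.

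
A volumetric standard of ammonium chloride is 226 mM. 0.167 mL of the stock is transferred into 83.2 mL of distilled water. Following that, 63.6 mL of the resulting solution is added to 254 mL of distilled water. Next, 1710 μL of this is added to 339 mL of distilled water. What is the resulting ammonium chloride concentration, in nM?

Overall dilution factor = 499.2 × 4.994 × 199.2 = 4.97 × 10⁵.
226 mM / 4.97 × 10⁵ = 4.55 × 10⁻⁴ mM = 455 nM.

455 nM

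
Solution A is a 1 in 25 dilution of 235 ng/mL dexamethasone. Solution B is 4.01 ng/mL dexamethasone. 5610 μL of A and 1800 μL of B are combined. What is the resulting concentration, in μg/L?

C_A = 235 ng/mL / 25 = 9.40 ng/mL.
C_mix = (C_A·V_A + C_B·V_B)/(V_A + V_B) = (9.40×5610 + 4.01×1800) / 7410 = 8.09 ng/mL = 8.09 μg/L.

8.09 μg/L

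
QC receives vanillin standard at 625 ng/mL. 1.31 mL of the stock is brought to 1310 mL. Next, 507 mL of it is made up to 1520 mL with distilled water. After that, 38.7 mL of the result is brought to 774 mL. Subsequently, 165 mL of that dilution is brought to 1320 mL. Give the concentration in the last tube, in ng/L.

Overall dilution factor = 1000 × 2.998 × 20 × 8 = 4.80 × 10⁵.
625 ng/mL / 4.80 × 10⁵ = 1.30 × 10⁻³ ng/mL = 1.30 ng/L.

1.30 ng/L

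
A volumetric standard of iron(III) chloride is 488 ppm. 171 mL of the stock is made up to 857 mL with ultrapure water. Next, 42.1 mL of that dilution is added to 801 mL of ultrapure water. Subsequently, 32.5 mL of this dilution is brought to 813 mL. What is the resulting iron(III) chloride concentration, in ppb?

194 ppb

Overall dilution factor = 5.012 × 20.03 × 25.02 = 2511.
488 ppm / 2511 = 0.194 ppm = 194 ppb.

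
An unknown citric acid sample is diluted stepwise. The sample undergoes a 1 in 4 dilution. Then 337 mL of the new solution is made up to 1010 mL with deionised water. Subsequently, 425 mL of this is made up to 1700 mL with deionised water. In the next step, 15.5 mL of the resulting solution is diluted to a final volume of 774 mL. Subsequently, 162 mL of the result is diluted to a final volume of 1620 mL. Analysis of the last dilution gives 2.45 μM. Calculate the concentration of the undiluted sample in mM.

Overall dilution factor = 4 × 2.997 × 4 × 49.94 × 10 = 2.39 × 10⁴.
Original = 2.45 μM × 2.39 × 10⁴ = 5.87 × 10⁴ μM = 58.7 mM.

58.7 mM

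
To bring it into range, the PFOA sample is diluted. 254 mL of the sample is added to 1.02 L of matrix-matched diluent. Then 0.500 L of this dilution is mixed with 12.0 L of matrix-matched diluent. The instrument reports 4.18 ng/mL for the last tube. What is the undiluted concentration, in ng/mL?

Overall dilution factor = 5.016 × 25 = 125.
Original = 4.18 ng/mL × 125 = 524 ng/mL.

524 ng/mL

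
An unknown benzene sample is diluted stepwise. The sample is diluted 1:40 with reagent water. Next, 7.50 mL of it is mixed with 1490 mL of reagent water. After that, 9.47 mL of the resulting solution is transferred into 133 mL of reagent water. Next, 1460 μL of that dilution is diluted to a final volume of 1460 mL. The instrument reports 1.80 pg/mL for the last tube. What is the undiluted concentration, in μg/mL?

216 μg/mL

Overall dilution factor = 40 × 199.7 × 15.04 × 1000 = 1.20 × 10⁸.
Original = 1.80 pg/mL × 1.20 × 10⁸ = 2.16 × 10⁸ pg/mL = 216 μg/mL.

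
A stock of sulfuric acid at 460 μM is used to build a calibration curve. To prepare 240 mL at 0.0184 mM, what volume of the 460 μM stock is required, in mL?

0.0184 mM = 18.4 μM.
V₁ = C₂V₂/C₁ = 18.4 × 240 / 460 = 9.60 mL.

9.60 mL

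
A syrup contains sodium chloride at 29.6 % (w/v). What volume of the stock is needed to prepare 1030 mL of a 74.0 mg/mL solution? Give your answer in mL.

258 mL

74.0 mg/mL = 7.40 % (w/v).
V₁ = C₂V₂/C₁ = 7.40 × 1030 / 29.6 = 258 mL.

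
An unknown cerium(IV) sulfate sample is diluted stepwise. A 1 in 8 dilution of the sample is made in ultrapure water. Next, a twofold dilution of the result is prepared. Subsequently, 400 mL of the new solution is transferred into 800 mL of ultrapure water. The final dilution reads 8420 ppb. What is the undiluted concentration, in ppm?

404 ppm

Overall dilution factor = 8 × 2 × 3 = 48.0.
Original = 8420 ppb × 48.0 = 4.04 × 10⁵ ppb = 404 ppm.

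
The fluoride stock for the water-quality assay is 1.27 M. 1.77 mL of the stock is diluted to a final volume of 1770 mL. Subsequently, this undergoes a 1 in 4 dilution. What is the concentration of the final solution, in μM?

Overall dilution factor = 1000 × 4 = 4000.
1.27 M / 4000 = 3.17 × 10⁻⁴ M = 318 μM.

318 μM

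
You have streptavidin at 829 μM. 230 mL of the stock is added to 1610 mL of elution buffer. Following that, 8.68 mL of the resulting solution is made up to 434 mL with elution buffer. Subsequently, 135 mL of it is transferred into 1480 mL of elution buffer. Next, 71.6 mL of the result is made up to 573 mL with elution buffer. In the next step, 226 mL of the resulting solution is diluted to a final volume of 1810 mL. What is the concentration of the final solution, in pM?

2700 pM

Overall dilution factor = 8 × 50 × 11.96 × 8.003 × 8.009 = 3.07 × 10⁵.
829 μM / 3.07 × 10⁵ = 2.70 × 10⁻³ μM = 2700 pM.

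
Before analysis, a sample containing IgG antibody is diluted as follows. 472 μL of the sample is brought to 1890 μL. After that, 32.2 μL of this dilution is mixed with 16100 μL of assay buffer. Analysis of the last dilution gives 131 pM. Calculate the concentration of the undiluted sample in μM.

0.263 μM

Overall dilution factor = 4.004 × 501 = 2006.
Original = 131 pM × 2006 = 2.63 × 10⁵ pM = 0.263 μM.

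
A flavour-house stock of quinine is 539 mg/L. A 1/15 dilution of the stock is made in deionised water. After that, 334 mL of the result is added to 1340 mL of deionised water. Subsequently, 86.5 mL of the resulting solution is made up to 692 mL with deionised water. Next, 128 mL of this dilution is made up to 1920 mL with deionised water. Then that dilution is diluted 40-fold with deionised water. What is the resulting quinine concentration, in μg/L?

Overall dilution factor = 15 × 5.012 × 8 × 15 × 40 = 3.61 × 10⁵.
539 mg/L / 3.61 × 10⁵ = 1.49 × 10⁻³ mg/L = 1.49 μg/L.

1.49 μg/L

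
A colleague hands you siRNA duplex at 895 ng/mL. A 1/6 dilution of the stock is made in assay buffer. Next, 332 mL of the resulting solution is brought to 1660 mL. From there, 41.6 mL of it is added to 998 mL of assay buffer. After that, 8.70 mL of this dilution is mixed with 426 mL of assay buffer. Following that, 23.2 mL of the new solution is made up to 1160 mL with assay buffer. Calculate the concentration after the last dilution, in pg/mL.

0.478 pg/mL

Overall dilution factor = 6 × 5 × 24.99 × 49.97 × 50 = 1.87 × 10⁶.
895 ng/mL / 1.87 × 10⁶ = 4.78 × 10⁻⁴ ng/mL = 0.478 pg/mL.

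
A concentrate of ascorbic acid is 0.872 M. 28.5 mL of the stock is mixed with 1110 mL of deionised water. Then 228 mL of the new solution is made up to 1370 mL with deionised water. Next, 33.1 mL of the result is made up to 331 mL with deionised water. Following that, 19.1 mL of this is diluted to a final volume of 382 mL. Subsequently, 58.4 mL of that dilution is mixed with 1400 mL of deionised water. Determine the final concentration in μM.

Overall dilution factor = 39.95 × 6.009 × 10 × 20 × 24.97 = 1.20 × 10⁶.
0.872 M / 1.20 × 10⁶ = 7.27 × 10⁻⁷ M = 0.727 μM.

0.727 μM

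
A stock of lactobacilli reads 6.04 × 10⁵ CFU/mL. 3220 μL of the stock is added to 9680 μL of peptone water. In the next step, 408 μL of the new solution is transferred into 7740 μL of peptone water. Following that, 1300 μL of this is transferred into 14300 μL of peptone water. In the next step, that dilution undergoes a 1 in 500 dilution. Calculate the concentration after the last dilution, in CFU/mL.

Overall dilution factor = 4.006 × 19.97 × 12 × 500 = 4.80 × 10⁵.
6.04 × 10⁵ CFU/mL / 4.80 × 10⁵ = 1.26 CFU/mL.

1.26 CFU/mL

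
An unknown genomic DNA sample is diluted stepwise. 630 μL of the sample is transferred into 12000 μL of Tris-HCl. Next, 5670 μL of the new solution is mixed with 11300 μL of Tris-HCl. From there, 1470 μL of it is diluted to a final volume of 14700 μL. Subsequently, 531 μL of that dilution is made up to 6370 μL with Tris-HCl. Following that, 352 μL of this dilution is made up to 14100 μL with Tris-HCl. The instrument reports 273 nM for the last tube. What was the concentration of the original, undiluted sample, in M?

0.0787 M

Overall dilution factor = 20.05 × 2.993 × 10 × 12.00 × 40.06 = 2.88 × 10⁵.
Original = 273 nM × 2.88 × 10⁵ = 7.87 × 10⁷ nM = 0.0787 M.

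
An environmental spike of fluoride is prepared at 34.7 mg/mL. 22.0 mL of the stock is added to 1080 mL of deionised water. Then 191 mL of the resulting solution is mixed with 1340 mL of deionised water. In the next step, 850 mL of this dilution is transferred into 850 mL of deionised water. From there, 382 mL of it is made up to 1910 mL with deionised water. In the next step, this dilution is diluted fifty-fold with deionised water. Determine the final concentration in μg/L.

173 μg/L

Overall dilution factor = 50.09 × 8.016 × 2 × 5 × 50 = 2.01 × 10⁵.
34.7 mg/mL / 2.01 × 10⁵ = 1.73 × 10⁻⁴ mg/mL = 173 μg/L.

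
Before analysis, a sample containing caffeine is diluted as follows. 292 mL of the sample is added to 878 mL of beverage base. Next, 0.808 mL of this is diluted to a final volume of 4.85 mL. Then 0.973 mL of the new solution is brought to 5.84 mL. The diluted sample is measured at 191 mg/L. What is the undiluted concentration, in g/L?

Overall dilution factor = 4.007 × 6.002 × 6.002 = 144.
Original = 191 mg/L × 144 = 2.76 × 10⁴ mg/L = 27.6 g/L.

27.6 g/L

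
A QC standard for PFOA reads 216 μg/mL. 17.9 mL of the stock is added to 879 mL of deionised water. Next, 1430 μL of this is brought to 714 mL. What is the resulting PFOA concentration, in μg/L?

8.63 μg/L

Overall dilution factor = 50.11 × 499.3 = 2.50 × 10⁴.
216 μg/mL / 2.50 × 10⁴ = 8.63 × 10⁻³ μg/mL = 8.63 μg/L.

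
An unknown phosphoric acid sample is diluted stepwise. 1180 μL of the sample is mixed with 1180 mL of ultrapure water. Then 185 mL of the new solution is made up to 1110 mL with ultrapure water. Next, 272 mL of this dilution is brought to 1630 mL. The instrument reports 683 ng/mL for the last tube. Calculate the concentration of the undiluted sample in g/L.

Overall dilution factor = 1001 × 6 × 5.993 = 3.60 × 10⁴.
Original = 683 ng/mL × 3.60 × 10⁴ = 2.46 × 10⁷ ng/mL = 24.6 g/L.

24.6 g/L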